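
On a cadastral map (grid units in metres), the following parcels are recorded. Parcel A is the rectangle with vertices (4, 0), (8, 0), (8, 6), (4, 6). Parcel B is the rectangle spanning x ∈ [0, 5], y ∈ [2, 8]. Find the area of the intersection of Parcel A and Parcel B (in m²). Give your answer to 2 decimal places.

4.00

|Parcel A∩Parcel B|: x∈[4,5], y∈[2,6] → 1·4 = 4.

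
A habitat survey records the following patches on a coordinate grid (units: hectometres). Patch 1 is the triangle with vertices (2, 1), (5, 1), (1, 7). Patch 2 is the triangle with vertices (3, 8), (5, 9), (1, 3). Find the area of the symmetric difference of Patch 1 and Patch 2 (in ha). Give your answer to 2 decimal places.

|Patch 1| = 9, |Patch 2| = 4, |Patch 1∩Patch 2| = 0.5412.
|Patch 1 △ Patch 2| = |Patch 1| + |Patch 2| − 2·|Patch 1∩Patch 2| = 9 + 4 − 1.0824 = 11.92.

11.92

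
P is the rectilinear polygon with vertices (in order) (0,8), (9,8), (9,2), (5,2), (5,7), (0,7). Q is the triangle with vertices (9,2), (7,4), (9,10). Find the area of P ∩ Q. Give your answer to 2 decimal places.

7.33

The intersection is the polygon with vertices (9,8), (9,2), (7,4), (8.333,8).
By the shoelace formula its area is 7.33.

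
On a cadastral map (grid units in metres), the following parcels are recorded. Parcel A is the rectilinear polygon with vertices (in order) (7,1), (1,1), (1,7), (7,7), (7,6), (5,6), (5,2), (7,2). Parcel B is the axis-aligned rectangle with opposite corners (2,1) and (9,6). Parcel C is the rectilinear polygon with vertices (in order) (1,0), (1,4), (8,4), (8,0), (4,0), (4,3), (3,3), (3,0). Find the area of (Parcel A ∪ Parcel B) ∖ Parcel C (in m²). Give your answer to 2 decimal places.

|Parcel A ∪ Parcel B| = 46.
|(Parcel A ∪ Parcel B) ∩ Parcel C| = 19.
|(Parcel A ∪ Parcel B) ∖ Parcel C| = 46 − 19 = 27.00.

27.00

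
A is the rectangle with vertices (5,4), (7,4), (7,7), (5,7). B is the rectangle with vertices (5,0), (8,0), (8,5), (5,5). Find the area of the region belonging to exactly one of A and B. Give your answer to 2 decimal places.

|A∩B|: x∈[5,7], y∈[4,5] → 2·1 = 2.
|A △ B| = |A| + |B| − 2·|A∩B| = 6 + 15 − 4 = 17.00.

17.00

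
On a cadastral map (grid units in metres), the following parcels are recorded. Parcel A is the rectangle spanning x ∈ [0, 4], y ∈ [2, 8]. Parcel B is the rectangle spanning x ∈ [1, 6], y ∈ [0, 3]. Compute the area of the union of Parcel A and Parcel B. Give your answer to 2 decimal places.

By inclusion–exclusion:
Individual areas: |Parcel A| = 24, |Parcel B| = 15.
|Parcel A∩Parcel B|: x∈[1,4], y∈[2,3] → 3·1 = 3.
|Parcel A ∪ Parcel B| = 39 − 3 = 36.00.

36.00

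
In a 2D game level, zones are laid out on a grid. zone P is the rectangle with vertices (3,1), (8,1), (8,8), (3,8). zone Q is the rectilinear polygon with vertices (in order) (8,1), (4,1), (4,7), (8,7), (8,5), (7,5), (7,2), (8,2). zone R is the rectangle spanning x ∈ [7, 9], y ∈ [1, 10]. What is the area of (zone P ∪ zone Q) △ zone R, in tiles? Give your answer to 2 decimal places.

39.00

|zone P ∪ zone Q| = 35.
|(zone P ∪ zone Q) ∩ zone R| = 7.
|(zone P ∪ zone Q) △ zone R| = 35 + 18 − 14 = 39.00.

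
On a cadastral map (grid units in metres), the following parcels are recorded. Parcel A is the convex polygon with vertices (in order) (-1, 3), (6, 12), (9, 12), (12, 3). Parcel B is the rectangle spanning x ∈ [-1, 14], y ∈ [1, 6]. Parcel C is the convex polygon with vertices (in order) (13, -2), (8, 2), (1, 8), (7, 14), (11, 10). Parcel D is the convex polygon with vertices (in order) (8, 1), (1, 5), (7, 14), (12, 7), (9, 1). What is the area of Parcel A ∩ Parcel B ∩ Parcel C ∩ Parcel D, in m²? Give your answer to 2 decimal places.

The intersection is the polygon with vertices (11.2,5.4), (10,3), (6.833,3), (3.333,6), (11,6).
By the shoelace formula its area is 16.85.

16.85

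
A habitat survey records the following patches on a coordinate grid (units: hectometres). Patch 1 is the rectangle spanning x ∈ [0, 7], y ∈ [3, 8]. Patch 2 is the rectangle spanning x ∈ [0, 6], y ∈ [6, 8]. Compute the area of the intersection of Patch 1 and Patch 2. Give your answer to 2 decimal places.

12.00

|Patch 1∩Patch 2|: x∈[0,6], y∈[6,8] → 6·2 = 12.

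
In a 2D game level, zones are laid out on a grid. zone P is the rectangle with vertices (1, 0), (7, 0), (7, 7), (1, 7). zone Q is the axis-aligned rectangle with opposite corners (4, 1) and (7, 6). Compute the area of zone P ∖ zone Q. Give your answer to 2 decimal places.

|zone P∩zone Q|: x∈[4,7], y∈[1,6] → 3·5 = 15.
|zone P| = 42.
|zone P ∖ zone Q| = |zone P| − |zone P∩zone Q| = 42 − 15 = 27.00.

27.00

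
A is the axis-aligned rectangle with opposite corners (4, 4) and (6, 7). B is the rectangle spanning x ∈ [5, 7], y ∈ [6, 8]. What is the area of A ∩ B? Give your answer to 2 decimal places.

|A∩B|: x∈[5,6], y∈[6,7] → 1·1 = 1.

1.00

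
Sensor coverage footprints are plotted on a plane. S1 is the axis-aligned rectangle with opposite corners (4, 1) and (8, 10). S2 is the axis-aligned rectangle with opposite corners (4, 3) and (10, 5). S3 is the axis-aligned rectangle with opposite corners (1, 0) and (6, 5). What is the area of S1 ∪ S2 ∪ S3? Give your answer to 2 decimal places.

57.00

By inclusion–exclusion:
Individual areas: |S1| = 36, |S2| = 12, |S3| = 25.
|S1∩S2|: x∈[4,8], y∈[3,5] → 4·2 = 8.
|S1∩S3|: x∈[4,6], y∈[1,5] → 2·4 = 8.
|S2∩S3|: x∈[4,6], y∈[3,5] → 2·2 = 4.
|S1∩S2∩S3| = 4.
|S1 ∪ S2 ∪ S3| = 73 − 20 + 4 = 57.00.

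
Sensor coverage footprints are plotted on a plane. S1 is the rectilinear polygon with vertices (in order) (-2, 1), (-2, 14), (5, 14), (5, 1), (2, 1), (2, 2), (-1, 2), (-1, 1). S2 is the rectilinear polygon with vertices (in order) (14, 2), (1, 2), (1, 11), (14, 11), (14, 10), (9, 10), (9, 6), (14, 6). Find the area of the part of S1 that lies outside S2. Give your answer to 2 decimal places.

|S1| = 88, |S1∩S2| = 36.
|S1 ∖ S2| = |S1| − |S1∩S2| = 88 − 36 = 52.00.

52.00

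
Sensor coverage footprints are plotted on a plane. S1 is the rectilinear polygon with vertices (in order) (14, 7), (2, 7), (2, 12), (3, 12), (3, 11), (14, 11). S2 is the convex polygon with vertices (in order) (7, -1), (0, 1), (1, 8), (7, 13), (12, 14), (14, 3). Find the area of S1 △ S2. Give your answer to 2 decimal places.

112.36

|S1| = 49, |S2| = 145, |S1∩S2| = 40.8197.
|S1 △ S2| = |S1| + |S2| − 2·|S1∩S2| = 49 + 145 − 81.6394 = 112.36.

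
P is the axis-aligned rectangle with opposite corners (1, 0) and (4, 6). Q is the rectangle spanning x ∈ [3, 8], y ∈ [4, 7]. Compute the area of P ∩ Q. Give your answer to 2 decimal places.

2.00

|P∩Q|: x∈[3,4], y∈[4,6] → 1·2 = 2.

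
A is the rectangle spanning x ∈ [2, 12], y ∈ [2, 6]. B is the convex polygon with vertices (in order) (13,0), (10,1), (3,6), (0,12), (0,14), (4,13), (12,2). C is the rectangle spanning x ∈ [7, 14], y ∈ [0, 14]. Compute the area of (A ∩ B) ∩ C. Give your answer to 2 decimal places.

13.27

The region (A ∩ B) ∩ C is the polygon with vertices (12,2), (8.6,2), (7,3.143), (7,6), (9.091,6).
By the shoelace formula its area is 13.27.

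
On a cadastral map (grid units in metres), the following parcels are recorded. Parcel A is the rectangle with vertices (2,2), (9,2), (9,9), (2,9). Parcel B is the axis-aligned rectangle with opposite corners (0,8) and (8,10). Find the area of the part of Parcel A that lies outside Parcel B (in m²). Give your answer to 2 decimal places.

43.00

|Parcel A∩Parcel B|: x∈[2,8], y∈[8,9] → 6·1 = 6.
|Parcel A| = 49.
|Parcel A ∖ Parcel B| = |Parcel A| − |Parcel A∩Parcel B| = 49 − 6 = 43.00.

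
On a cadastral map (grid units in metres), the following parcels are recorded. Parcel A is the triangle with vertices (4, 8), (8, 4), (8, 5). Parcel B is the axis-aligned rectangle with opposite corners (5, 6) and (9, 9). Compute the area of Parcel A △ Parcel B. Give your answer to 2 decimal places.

12.92

|Parcel A| = 2, |Parcel B| = 12, |Parcel A∩Parcel B| = 0.5417.
|Parcel A △ Parcel B| = |Parcel A| + |Parcel B| − 2·|Parcel A∩Parcel B| = 2 + 12 − 1.0833 = 12.92.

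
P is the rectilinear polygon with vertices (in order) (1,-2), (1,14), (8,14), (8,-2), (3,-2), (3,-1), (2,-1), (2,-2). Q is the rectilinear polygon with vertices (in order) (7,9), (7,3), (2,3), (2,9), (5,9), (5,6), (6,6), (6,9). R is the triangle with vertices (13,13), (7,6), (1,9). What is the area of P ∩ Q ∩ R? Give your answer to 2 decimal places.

6.50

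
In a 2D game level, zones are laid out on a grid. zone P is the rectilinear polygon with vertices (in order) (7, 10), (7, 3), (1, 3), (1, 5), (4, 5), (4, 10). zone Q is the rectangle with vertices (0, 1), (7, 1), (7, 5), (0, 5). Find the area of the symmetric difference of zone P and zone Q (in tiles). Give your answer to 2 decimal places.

31.00

|zone P| = 27, |zone Q| = 28, |zone P∩zone Q| = 12.
|zone P △ zone Q| = |zone P| + |zone Q| − 2·|zone P∩zone Q| = 27 + 28 − 24 = 31.00.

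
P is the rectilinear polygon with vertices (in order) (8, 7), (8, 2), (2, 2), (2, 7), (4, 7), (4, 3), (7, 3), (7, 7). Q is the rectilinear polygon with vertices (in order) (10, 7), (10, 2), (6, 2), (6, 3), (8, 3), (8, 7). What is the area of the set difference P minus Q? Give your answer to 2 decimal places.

|P| = 18, |P∩Q| = 2.
|P ∖ Q| = |P| − |P∩Q| = 18 − 2 = 16.00.

16.00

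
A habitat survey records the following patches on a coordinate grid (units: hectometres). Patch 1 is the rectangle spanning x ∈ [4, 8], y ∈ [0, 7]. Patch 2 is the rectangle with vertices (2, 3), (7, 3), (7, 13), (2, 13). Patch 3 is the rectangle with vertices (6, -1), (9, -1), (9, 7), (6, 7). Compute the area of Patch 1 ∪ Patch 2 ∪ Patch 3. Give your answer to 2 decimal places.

76.00

By inclusion–exclusion:
Individual areas: |Patch 1| = 28, |Patch 2| = 50, |Patch 3| = 24.
|Patch 1∩Patch 2|: x∈[4,7], y∈[3,7] → 3·4 = 12.
|Patch 1∩Patch 3|: x∈[6,8], y∈[0,7] → 2·7 = 14.
|Patch 2∩Patch 3|: x∈[6,7], y∈[3,7] → 1·4 = 4.
|Patch 1∩Patch 2∩Patch 3| = 4.
|Patch 1 ∪ Patch 2 ∪ Patch 3| = 102 − 30 + 4 = 76.00.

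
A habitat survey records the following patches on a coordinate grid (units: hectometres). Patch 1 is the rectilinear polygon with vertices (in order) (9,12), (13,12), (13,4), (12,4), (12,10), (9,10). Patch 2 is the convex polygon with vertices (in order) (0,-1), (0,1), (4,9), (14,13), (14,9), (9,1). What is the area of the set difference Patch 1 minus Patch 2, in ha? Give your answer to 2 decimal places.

|Patch 1| = 14, |Patch 1∩Patch 2| = 10.15.
|Patch 1 ∖ Patch 2| = |Patch 1| − |Patch 1∩Patch 2| = 14 − 10.15 = 3.85.

3.85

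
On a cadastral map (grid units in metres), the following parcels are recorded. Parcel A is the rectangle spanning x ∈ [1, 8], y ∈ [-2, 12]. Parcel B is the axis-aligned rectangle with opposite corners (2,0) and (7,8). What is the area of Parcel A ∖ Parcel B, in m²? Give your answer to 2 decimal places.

|Parcel A∩Parcel B|: x∈[2,7], y∈[0,8] → 5·8 = 40.
|Parcel A| = 98.
|Parcel A ∖ Parcel B| = |Parcel A| − |Parcel A∩Parcel B| = 98 − 40 = 58.00.

58.00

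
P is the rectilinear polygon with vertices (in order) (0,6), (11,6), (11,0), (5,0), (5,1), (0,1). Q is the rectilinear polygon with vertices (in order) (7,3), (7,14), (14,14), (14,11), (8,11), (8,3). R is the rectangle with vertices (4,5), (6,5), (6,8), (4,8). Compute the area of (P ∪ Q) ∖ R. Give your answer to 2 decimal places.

85.00

|P ∪ Q| = 87.
|(P ∪ Q) ∩ R| = 2.
|(P ∪ Q) ∖ R| = 87 − 2 = 85.00.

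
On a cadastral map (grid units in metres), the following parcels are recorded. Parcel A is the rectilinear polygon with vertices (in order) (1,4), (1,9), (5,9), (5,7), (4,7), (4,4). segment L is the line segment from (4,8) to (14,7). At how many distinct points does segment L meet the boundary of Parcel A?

The segment meets the boundary at (5,7.9).

1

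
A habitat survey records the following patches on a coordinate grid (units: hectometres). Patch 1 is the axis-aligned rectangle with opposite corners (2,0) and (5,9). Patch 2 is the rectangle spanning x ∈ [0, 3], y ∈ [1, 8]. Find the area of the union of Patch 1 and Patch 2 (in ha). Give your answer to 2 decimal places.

By inclusion–exclusion:
Individual areas: |Patch 1| = 27, |Patch 2| = 21.
|Patch 1∩Patch 2|: x∈[2,3], y∈[1,8] → 1·7 = 7.
|Patch 1 ∪ Patch 2| = 48 − 7 = 41.00.

41.00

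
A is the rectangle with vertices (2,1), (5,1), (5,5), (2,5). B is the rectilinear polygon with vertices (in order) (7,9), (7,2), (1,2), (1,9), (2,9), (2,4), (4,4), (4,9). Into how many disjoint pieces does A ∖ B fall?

2

A ∖ B splits into 2 disjoint pieces (area 3, area 2).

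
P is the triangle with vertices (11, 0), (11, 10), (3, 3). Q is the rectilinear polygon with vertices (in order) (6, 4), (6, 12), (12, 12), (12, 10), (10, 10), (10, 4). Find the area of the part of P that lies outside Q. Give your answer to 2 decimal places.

|P| = 40, |P∩Q| = 13.5.
|P ∖ Q| = |P| − |P∩Q| = 40 − 13.5 = 26.50.

26.50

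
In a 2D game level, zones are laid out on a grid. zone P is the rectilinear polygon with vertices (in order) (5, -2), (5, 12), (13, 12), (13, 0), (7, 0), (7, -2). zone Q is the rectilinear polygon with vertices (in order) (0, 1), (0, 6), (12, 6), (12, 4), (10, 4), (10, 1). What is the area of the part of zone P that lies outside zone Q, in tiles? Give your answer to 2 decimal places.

71.00

|zone P| = 100, |zone P∩zone Q| = 29.
|zone P ∖ zone Q| = |zone P| − |zone P∩zone Q| = 100 − 29 = 71.00.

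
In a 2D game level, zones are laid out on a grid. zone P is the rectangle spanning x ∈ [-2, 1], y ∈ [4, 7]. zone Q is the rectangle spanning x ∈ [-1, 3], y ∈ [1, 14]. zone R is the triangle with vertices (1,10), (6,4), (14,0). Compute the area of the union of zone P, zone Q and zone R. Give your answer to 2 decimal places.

68.14

By inclusion–exclusion:
Individual areas: |zone P| = 9, |zone Q| = 52, |zone R| = 14.
|zone P∩zone Q|: x∈[-1,1], y∈[4,7] → 2·3 = 6.
|zone P∩zone R| = 0.
|zone Q∩zone R| = 0.8615.
|zone P∩zone Q∩zone R| = 0.
|zone P ∪ zone Q ∪ zone R| = 75 − 6.8615 + 0 = 68.14.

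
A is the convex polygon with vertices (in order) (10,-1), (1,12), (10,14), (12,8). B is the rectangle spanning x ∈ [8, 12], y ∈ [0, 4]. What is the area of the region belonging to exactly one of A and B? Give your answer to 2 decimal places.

|A| = 82.5, |B| = 16, |A∩B| = 9.4316.
|A △ B| = |A| + |B| − 2·|A∩B| = 82.5 + 16 − 18.8632 = 79.64.

79.64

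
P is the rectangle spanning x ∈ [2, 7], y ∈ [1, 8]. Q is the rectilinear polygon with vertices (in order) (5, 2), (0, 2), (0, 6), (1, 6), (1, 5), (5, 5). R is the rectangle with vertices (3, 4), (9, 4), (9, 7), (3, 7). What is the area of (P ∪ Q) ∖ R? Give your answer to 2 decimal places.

|P ∪ Q| = 42.
|(P ∪ Q) ∩ R| = 12.
|(P ∪ Q) ∖ R| = 42 − 12 = 30.00.

30.00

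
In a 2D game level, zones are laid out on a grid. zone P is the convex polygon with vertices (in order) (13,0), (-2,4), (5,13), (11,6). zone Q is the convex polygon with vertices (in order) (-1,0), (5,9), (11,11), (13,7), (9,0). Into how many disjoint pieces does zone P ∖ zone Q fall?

zone P ∖ zone Q splits into 2 disjoint pieces (area 6.9909, area 30.022).

2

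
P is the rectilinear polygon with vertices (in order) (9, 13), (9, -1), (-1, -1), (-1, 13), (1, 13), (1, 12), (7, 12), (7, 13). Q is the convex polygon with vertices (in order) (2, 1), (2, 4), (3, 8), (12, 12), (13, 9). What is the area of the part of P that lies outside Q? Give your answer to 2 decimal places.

|P| = 134, |P∩Q| = 37.1818.
|P ∖ Q| = |P| − |P∩Q| = 134 − 37.1818 = 96.82.

96.82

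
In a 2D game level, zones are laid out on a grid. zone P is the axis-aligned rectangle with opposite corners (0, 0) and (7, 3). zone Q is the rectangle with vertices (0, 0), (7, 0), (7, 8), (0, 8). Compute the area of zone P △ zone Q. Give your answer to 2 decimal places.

|zone P∩zone Q|: x∈[0,7], y∈[0,3] → 7·3 = 21.
|zone P △ zone Q| = |zone P| + |zone Q| − 2·|zone P∩zone Q| = 21 + 56 − 42 = 35.00.

35.00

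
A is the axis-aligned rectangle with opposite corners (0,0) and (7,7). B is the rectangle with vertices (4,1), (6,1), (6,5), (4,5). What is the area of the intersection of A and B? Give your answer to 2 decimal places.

8.00

|A∩B|: x∈[4,6], y∈[1,5] → 2·4 = 8.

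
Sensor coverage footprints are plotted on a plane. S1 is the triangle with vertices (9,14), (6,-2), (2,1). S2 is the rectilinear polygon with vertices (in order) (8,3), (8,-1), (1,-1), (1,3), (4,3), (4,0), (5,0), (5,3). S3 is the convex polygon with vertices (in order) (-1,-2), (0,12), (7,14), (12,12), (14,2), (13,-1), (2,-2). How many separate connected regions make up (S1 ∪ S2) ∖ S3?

(S1 ∪ S2) ∖ S3 splits into 2 disjoint pieces (area 0.0912, area 0.086).

2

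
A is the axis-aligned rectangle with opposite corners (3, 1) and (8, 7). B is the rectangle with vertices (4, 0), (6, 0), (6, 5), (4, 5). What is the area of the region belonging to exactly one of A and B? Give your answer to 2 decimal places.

24.00

|A∩B|: x∈[4,6], y∈[1,5] → 2·4 = 8.
|A △ B| = |A| + |B| − 2·|A∩B| = 30 + 10 − 16 = 24.00.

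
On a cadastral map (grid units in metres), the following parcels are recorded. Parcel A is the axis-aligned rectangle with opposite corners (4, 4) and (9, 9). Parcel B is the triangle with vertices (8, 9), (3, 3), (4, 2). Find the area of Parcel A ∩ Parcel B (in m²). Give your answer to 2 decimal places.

3.26

The intersection is the polygon with vertices (4,4), (4,4.2), (8,9), (5.143,4).
By the shoelace formula its area is 3.26.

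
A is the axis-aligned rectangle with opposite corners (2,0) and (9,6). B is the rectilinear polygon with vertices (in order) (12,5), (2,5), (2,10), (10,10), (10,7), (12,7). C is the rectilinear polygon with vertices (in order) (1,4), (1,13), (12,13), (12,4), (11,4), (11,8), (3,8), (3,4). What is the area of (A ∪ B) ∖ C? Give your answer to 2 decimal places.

57.00

|A ∪ B| = 79.
|(A ∪ B) ∩ C| = 22.
|(A ∪ B) ∖ C| = 79 − 22 = 57.00.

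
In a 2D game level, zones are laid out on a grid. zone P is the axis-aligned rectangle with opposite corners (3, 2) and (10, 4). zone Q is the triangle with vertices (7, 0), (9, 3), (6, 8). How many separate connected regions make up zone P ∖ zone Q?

zone P ∖ zone Q splits into 2 disjoint pieces (area 2.6333, area 7.25).

2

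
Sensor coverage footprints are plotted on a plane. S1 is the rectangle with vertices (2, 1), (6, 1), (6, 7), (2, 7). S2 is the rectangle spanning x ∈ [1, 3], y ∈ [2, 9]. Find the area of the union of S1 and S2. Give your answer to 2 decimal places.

By inclusion–exclusion:
Individual areas: |S1| = 24, |S2| = 14.
|S1∩S2|: x∈[2,3], y∈[2,7] → 1·5 = 5.
|S1 ∪ S2| = 38 − 5 = 33.00.

33.00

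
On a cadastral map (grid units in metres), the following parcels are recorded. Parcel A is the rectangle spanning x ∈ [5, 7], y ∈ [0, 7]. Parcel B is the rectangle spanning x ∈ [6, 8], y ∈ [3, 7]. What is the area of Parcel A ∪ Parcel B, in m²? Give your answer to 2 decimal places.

18.00

By inclusion–exclusion:
Individual areas: |Parcel A| = 14, |Parcel B| = 8.
|Parcel A∩Parcel B|: x∈[6,7], y∈[3,7] → 1·4 = 4.
|Parcel A ∪ Parcel B| = 22 − 4 = 18.00.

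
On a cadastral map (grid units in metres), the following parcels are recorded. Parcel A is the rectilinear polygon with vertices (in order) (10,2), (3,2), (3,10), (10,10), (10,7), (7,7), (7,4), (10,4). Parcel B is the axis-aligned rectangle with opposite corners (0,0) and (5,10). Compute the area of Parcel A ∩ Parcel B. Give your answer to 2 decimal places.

The intersection is the polygon with vertices (3,2), (3,10), (5,10), (5,2).
By the shoelace formula its area is 16.00.

16.00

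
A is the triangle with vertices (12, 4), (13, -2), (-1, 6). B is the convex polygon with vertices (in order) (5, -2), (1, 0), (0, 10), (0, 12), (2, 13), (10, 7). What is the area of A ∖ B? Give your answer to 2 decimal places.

22.51

|A| = 38, |A∩B| = 15.4859.
|A ∖ B| = |A| − |A∩B| = 38 − 15.4859 = 22.51.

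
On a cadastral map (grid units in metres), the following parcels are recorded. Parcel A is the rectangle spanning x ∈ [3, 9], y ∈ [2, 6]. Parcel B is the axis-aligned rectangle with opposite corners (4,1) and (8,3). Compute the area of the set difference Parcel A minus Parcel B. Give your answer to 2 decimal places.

20.00

|Parcel A∩Parcel B|: x∈[4,8], y∈[2,3] → 4·1 = 4.
|Parcel A| = 24.
|Parcel A ∖ Parcel B| = |Parcel A| − |Parcel A∩Parcel B| = 24 − 4 = 20.00.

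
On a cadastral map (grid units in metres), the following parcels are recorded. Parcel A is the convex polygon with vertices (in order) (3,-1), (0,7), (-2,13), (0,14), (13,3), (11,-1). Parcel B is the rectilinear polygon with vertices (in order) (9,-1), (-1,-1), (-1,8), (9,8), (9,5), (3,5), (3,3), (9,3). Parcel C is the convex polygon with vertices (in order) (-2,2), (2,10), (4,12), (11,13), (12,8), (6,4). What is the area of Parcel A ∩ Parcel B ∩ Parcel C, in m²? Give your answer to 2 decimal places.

26.72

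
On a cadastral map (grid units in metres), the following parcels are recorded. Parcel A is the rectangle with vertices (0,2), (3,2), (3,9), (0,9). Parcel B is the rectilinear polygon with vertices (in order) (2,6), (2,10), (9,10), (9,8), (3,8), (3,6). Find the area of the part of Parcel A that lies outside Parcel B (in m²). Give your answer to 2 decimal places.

|Parcel A| = 21, |Parcel A∩Parcel B| = 3.
|Parcel A ∖ Parcel B| = |Parcel A| − |Parcel A∩Parcel B| = 21 − 3 = 18.00.

18.00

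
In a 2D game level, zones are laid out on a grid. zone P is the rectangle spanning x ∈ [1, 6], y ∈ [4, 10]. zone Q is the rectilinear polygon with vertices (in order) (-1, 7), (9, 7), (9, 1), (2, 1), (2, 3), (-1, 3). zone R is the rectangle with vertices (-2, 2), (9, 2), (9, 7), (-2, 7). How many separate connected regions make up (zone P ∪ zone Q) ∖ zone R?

2

(zone P ∪ zone Q) ∖ zone R splits into 2 disjoint pieces (area 15, area 7).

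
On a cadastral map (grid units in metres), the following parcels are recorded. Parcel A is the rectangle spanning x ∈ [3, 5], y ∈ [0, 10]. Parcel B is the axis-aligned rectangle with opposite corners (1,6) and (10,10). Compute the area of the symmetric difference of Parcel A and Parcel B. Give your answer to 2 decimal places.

40.00

|Parcel A∩Parcel B|: x∈[3,5], y∈[6,10] → 2·4 = 8.
|Parcel A △ Parcel B| = |Parcel A| + |Parcel B| − 2·|Parcel A∩Parcel B| = 20 + 36 − 16 = 40.00.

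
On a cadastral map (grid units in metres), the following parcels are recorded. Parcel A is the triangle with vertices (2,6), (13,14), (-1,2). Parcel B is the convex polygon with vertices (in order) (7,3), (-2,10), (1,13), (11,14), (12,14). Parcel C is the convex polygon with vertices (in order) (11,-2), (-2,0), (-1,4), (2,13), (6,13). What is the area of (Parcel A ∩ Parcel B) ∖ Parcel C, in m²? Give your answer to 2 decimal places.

2.03

|Parcel A ∩ Parcel B| = 6.3182.
|(Parcel A ∩ Parcel B) ∩ Parcel C| = 4.2911.
|(Parcel A ∩ Parcel B) ∖ Parcel C| = 6.3182 − 4.2911 = 2.03.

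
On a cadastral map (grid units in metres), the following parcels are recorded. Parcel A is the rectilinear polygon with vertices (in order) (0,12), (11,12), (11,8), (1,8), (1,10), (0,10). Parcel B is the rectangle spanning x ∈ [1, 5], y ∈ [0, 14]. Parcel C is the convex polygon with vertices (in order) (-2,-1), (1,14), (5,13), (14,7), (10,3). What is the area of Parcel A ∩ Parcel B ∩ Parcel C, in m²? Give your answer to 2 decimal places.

16.00

The intersection is the polygon with vertices (5,8), (1,8), (1,10), (1,12), (5,12).
By the shoelace formula its area is 16.00.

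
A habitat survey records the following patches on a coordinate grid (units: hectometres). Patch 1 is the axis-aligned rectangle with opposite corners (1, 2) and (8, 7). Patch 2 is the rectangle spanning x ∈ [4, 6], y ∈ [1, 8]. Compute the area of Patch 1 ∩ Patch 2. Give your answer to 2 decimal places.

10.00

|Patch 1∩Patch 2|: x∈[4,6], y∈[2,7] → 2·5 = 10.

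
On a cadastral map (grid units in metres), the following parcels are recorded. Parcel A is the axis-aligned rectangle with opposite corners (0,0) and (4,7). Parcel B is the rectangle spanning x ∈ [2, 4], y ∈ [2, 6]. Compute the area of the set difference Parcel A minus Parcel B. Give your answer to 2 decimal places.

20.00

|Parcel A∩Parcel B|: x∈[2,4], y∈[2,6] → 2·4 = 8.
|Parcel A| = 28.
|Parcel A ∖ Parcel B| = |Parcel A| − |Parcel A∩Parcel B| = 28 − 8 = 20.00.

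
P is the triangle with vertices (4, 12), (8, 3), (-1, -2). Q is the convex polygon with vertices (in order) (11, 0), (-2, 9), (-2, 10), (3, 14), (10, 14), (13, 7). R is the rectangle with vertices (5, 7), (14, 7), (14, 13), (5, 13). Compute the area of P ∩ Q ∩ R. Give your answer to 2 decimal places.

1.68

The intersection is the polygon with vertices (6.222,7), (5,7), (5,9.75).
By the shoelace formula its area is 1.68.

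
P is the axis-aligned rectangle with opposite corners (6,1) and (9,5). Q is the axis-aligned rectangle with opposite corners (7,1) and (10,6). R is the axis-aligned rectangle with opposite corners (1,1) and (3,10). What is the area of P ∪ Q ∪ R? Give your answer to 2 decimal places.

37.00

By inclusion–exclusion:
Individual areas: |P| = 12, |Q| = 15, |R| = 18.
|P∩Q|: x∈[7,9], y∈[1,5] → 2·4 = 8.
|P∩R| = 0 (no overlap).
|Q∩R| = 0 (no overlap).
|P∩Q∩R| = 0.
|P ∪ Q ∪ R| = 45 − 8 + 0 = 37.00.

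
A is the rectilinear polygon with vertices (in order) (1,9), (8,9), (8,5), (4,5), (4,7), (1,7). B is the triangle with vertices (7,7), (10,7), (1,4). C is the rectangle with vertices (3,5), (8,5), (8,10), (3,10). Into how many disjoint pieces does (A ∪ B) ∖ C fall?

(A ∪ B) ∖ C splits into 3 disjoint pieces (area 0.6667, area 0.5, area 4).

3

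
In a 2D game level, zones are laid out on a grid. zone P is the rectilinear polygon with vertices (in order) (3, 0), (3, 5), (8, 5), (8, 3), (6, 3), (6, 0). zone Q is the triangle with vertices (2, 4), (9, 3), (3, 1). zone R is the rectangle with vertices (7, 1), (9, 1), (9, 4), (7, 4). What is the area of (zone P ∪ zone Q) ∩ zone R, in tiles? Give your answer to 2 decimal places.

1.74

The region (zone P ∪ zone Q) ∩ zone R is the polygon with vertices (8,3.143), (9,3), (7,2.333), (7,4), (8,4).
By the shoelace formula its area is 1.74.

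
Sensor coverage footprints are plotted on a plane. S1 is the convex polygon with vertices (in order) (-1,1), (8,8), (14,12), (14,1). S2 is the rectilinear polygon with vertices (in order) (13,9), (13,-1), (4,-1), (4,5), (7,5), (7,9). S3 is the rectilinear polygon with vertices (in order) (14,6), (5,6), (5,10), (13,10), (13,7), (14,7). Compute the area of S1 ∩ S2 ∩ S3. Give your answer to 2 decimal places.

15.86

The intersection is the polygon with vertices (7,7.222), (8,8), (9.5,9), (13,9), (13,7), (13,6), (7,6).
By the shoelace formula its area is 15.86.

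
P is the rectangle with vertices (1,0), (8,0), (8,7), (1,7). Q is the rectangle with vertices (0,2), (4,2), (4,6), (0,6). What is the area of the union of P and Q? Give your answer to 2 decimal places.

By inclusion–exclusion:
Individual areas: |P| = 49, |Q| = 16.
|P∩Q|: x∈[1,4], y∈[2,6] → 3·4 = 12.
|P ∪ Q| = 65 − 12 = 53.00.

53.00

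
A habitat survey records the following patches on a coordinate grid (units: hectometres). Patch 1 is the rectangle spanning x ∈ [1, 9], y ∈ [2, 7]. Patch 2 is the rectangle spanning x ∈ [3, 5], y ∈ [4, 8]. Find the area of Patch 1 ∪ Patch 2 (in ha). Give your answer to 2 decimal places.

42.00

By inclusion–exclusion:
Individual areas: |Patch 1| = 40, |Patch 2| = 8.
|Patch 1∩Patch 2|: x∈[3,5], y∈[4,7] → 2·3 = 6.
|Patch 1 ∪ Patch 2| = 48 − 6 = 42.00.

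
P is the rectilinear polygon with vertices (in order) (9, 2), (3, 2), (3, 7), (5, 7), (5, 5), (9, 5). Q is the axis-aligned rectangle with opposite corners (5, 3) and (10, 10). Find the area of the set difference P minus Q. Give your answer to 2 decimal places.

14.00

|P| = 22, |P∩Q| = 8.
|P ∖ Q| = |P| − |P∩Q| = 22 − 8 = 14.00.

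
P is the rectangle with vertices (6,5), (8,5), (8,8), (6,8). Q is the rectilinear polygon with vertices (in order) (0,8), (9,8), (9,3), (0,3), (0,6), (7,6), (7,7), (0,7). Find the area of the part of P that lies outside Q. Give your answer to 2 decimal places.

|P| = 6, |P∩Q| = 5.
|P ∖ Q| = |P| − |P∩Q| = 6 − 5 = 1.00.

1.00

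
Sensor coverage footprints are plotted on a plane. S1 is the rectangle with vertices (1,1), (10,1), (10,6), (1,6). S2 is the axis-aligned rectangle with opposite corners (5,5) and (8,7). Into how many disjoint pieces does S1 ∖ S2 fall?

S1 ∖ S2 is a single connected region.

1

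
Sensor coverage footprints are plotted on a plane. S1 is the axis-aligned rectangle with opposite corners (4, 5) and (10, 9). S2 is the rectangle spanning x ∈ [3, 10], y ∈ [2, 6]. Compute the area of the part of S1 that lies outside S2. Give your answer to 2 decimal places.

|S1∩S2|: x∈[4,10], y∈[5,6] → 6·1 = 6.
|S1| = 24.
|S1 ∖ S2| = |S1| − |S1∩S2| = 24 − 6 = 18.00.

18.00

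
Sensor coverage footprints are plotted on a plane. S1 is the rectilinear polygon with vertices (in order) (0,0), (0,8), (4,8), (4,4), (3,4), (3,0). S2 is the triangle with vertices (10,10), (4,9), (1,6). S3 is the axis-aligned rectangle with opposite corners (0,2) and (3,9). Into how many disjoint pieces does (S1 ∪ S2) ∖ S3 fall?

2

(S1 ∪ S2) ∖ S3 splits into 2 disjoint pieces (area 9.5, area 6).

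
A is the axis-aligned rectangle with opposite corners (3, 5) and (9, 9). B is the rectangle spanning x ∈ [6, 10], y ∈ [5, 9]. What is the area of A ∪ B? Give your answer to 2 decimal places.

By inclusion–exclusion:
Individual areas: |A| = 24, |B| = 16.
|A∩B|: x∈[6,9], y∈[5,9] → 3·4 = 12.
|A ∪ B| = 40 − 12 = 28.00.

28.00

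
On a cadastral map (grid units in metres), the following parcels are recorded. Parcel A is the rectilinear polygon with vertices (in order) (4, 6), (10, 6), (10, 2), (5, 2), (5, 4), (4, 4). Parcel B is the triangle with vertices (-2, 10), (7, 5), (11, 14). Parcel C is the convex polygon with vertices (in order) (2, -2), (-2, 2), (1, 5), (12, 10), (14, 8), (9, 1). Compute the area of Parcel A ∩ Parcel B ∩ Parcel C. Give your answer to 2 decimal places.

1.12

The intersection is the polygon with vertices (7,5), (5.2,6), (7.444,6).
By the shoelace formula its area is 1.12.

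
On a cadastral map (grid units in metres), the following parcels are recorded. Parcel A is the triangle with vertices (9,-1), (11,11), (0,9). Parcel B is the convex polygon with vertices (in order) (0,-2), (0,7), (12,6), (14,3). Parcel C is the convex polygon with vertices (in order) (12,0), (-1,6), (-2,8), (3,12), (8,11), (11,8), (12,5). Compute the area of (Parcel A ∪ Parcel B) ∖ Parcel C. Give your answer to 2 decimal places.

43.85

|Parcel A ∪ Parcel B| = 116.213.
|(Parcel A ∪ Parcel B) ∩ Parcel C| = 72.3632.
|(Parcel A ∪ Parcel B) ∖ Parcel C| = 116.213 − 72.3632 = 43.85.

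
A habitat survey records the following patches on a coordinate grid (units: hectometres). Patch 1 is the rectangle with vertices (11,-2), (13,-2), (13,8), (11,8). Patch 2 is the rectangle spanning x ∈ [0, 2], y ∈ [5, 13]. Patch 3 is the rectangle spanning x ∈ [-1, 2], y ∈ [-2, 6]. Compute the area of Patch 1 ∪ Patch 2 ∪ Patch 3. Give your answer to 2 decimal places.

58.00

By inclusion–exclusion:
Individual areas: |Patch 1| = 20, |Patch 2| = 16, |Patch 3| = 24.
|Patch 1∩Patch 2| = 0 (no overlap).
|Patch 1∩Patch 3| = 0 (no overlap).
|Patch 2∩Patch 3|: x∈[0,2], y∈[5,6] → 2·1 = 2.
|Patch 1∩Patch 2∩Patch 3| = 0.
|Patch 1 ∪ Patch 2 ∪ Patch 3| = 60 − 2 + 0 = 58.00.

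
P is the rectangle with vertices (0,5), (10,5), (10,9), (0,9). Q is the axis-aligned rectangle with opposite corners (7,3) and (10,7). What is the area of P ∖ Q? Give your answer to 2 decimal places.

|P∩Q|: x∈[7,10], y∈[5,7] → 3·2 = 6.
|P| = 40.
|P ∖ Q| = |P| − |P∩Q| = 40 − 6 = 34.00.

34.00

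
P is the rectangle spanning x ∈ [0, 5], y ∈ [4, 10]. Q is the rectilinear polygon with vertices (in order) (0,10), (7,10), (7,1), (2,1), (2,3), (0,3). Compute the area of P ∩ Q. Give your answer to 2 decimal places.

30.00

The intersection is the polygon with vertices (5,4), (0,4), (0,10), (5,10).
By the shoelace formula its area is 30.00.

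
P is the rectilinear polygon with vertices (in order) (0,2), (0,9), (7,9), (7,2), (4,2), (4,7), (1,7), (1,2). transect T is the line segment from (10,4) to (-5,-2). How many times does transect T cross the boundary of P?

The segment meets the boundary at (5,2), (7,2.8).

2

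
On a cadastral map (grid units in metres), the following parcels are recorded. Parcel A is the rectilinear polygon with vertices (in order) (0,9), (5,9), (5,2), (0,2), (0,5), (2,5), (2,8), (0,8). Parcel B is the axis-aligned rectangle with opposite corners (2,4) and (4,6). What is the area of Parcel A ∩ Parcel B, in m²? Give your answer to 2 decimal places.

4.00

The intersection is the polygon with vertices (2,6), (4,6), (4,4), (2,4), (2,5).
By the shoelace formula its area is 4.00.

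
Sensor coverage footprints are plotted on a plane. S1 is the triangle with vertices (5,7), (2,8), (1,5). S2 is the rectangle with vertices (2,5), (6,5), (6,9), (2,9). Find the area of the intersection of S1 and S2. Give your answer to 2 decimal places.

The intersection is the polygon with vertices (5,7), (2,5.5), (2,8).
By the shoelace formula its area is 3.75.

3.75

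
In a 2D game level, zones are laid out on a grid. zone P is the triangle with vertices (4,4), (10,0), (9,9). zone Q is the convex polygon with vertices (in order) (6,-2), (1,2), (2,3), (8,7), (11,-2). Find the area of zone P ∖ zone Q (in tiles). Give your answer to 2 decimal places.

6.58

|zone P| = 25, |zone P∩zone Q| = 18.4167.
|zone P ∖ zone Q| = |zone P| − |zone P∩zone Q| = 25 − 18.4167 = 6.58.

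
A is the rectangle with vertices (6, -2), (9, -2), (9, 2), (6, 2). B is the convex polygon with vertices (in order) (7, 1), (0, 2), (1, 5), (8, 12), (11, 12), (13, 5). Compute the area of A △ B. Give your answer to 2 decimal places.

|A| = 12, |B| = 87.5, |A∩B| = 1.6786.
|A △ B| = |A| + |B| − 2·|A∩B| = 12 + 87.5 − 3.3571 = 96.14.

96.14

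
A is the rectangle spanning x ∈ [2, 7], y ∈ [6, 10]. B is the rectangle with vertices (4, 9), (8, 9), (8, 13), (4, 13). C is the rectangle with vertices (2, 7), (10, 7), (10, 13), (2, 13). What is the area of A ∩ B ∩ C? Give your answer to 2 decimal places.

The intersection is the polygon with vertices (7,9), (4,9), (4,10), (7,10).
By the shoelace formula its area is 3.00.

3.00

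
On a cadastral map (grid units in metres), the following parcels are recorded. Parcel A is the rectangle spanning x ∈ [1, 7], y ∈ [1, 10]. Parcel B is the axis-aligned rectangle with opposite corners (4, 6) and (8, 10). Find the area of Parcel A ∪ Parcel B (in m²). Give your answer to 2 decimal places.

By inclusion–exclusion:
Individual areas: |Parcel A| = 54, |Parcel B| = 16.
|Parcel A∩Parcel B|: x∈[4,7], y∈[6,10] → 3·4 = 12.
|Parcel A ∪ Parcel B| = 70 − 12 = 58.00.

58.00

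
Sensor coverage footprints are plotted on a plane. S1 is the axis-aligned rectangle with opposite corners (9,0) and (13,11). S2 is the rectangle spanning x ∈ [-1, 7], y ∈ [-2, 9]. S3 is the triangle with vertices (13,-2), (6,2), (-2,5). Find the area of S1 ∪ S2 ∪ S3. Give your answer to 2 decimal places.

133.86

By inclusion–exclusion:
Individual areas: |S1| = 44, |S2| = 88, |S3| = 5.5.
|S1∩S2| = 0 (no overlap).
|S1∩S3| = 0.0714.
|S2∩S3| = 3.5685.
|S1∩S2∩S3| = 0.
|S1 ∪ S2 ∪ S3| = 137.5 − 3.6399 + 0 = 133.86.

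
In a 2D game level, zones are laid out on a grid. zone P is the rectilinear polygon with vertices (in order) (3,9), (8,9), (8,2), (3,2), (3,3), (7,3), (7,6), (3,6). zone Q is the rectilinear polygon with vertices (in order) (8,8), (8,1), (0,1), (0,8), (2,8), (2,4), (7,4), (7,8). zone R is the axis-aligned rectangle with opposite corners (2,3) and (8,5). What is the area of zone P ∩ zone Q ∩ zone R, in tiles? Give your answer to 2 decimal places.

2.00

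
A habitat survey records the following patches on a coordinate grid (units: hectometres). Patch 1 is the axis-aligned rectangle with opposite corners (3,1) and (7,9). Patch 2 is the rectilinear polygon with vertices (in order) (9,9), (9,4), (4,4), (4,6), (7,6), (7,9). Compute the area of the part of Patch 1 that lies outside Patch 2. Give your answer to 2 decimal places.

|Patch 1| = 32, |Patch 1∩Patch 2| = 6.
|Patch 1 ∖ Patch 2| = |Patch 1| − |Patch 1∩Patch 2| = 32 − 6 = 26.00.

26.00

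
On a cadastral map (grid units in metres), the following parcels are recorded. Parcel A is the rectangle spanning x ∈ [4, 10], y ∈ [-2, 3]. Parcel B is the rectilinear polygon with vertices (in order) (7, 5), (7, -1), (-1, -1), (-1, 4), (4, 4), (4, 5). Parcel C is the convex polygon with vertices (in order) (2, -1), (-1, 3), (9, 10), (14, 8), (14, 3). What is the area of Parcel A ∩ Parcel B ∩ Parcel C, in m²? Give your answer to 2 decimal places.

The intersection is the polygon with vertices (7,3), (7,0.667), (4,-0.333), (4,3).
By the shoelace formula its area is 8.50.

8.50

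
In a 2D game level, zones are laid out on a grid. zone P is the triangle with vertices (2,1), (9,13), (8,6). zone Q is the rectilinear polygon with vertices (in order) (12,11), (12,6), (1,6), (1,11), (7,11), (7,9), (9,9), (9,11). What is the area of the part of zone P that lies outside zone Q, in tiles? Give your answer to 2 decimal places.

|zone P| = 18.5, |zone P∩zone Q| = 7.3631.
|zone P ∖ zone Q| = |zone P| − |zone P∩zone Q| = 18.5 − 7.3631 = 11.14.

11.14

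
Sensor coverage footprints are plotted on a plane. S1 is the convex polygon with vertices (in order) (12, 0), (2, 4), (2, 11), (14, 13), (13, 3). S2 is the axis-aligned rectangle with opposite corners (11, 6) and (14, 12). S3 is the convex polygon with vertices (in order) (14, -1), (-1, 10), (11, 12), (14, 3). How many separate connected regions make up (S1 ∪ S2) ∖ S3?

(S1 ∪ S2) ∖ S3 splits into 2 disjoint pieces (area 21.3625, area 18.8038).

2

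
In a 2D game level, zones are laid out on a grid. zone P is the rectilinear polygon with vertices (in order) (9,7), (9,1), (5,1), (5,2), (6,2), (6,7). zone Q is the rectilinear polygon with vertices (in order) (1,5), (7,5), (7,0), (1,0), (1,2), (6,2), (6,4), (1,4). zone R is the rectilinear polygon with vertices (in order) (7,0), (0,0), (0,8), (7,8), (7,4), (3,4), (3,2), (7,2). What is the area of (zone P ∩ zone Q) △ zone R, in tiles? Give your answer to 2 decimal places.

47.00

|zone P ∩ zone Q| = 5.
|(zone P ∩ zone Q) ∩ zone R| = 3.
|(zone P ∩ zone Q) △ zone R| = 5 + 48 − 6 = 47.00.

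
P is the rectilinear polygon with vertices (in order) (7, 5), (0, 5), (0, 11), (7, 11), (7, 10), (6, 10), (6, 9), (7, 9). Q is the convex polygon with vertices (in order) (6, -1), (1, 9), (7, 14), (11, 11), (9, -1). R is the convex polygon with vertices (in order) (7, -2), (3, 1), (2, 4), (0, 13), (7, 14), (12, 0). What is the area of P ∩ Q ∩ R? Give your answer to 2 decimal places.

28.60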